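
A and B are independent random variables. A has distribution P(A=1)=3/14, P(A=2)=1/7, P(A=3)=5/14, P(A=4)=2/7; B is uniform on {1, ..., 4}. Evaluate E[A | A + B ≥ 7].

P(A + B ≥ 7) = 13/56.
Summing A·P(x,y) over outcomes with A + B ≥ 7 gives 47/56.
E[A | A + B ≥ 7] = (47/56) / (13/56) = 47/13.

47/13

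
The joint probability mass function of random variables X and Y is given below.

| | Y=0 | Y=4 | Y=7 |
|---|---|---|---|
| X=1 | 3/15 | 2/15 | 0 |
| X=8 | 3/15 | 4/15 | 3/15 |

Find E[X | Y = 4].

17/3

P(Y = 4) = 2/5.
Σ X·P over the event = 1·(2/15) + 8·(4/15) = 34/15.
E[X | Y = 4] = (34/15) / (2/5) = 17/3.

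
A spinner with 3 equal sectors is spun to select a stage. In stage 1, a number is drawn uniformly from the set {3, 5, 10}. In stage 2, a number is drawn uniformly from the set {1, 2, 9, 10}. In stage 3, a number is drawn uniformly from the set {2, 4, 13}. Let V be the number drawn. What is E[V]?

E[V | stage 1] = (3+5+10)/3 = 6.
E[V | stage 2] = (1+2+9+10)/4 = 11/2.
E[V | stage 3] = (2+4+13)/3 = 19/3.
E[V] = (1/3)·(6) + (1/3)·(11/2) + (1/3)·(19/3) = 107/18.

107/18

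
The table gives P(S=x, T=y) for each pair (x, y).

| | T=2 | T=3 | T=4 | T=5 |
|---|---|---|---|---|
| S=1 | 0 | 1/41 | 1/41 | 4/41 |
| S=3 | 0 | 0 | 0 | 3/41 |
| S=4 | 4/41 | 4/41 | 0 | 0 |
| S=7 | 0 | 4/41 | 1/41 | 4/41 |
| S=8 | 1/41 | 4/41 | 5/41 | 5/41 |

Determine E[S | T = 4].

48/7

P(T = 4) = 7/41.
Σ S·P over the event = 1·(1/41) + 7·(1/41) + 8·(5/41) = 48/41.
E[S | T = 4] = (48/41) / (7/41) = 48/7.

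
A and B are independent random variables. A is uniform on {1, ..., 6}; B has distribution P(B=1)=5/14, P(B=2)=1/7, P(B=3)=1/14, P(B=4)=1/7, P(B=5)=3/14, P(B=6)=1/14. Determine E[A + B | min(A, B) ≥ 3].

127/14

P(min(A, B) ≥ 3) = 1/3.
Summing (A+B)·P(x,y) over outcomes with min(A, B) ≥ 3 gives 127/42.
E[A + B | min(A, B) ≥ 3] = (127/42) / (1/3) = 127/14.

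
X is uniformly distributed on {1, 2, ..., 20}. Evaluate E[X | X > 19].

20

Given X > 19, X is equally likely to be any of {20}.
E[X | X > 19] = (20) / 1 = 20.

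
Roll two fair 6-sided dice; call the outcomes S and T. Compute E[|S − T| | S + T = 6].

Outcomes with S + T = 6: (1,5), (2,4), (3,3), (4,2), (5,1), each with probability 1/36.
E[|S − T| | S + T = 6] = (4 + 2 + 0 + 2 + 4) / 5 = 12/5.

12/5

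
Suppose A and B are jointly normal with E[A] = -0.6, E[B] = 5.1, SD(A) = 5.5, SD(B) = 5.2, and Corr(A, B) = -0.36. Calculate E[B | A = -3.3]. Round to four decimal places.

For a bivariate normal, E[B | A=x] = μ_B + ρ·(σ_B/σ_A)·(x − μ_A).
E[B | A=-3.3] = 5.1 + (-0.36)·(5.2/5.5)·(-3.3 − (-0.6)) = 5.1 + (-0.34036)·(-2.7) = 6.0190.

6.0190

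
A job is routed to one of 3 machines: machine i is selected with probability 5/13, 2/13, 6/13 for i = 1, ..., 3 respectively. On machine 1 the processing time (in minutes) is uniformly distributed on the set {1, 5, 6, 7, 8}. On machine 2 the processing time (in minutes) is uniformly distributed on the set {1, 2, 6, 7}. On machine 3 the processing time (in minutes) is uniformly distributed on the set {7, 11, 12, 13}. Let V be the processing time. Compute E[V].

199/26

E[V | machine 1] = (1+5+6+7+8)/5 = 27/5.
E[V | machine 2] = (1+2+6+7)/4 = 4.
E[V | machine 3] = (7+11+12+13)/4 = 43/4.
By the law of total expectation,
E[V] = (5/13)·(27/5) + (2/13)·(4) + (6/13)·(43/4) = 199/26.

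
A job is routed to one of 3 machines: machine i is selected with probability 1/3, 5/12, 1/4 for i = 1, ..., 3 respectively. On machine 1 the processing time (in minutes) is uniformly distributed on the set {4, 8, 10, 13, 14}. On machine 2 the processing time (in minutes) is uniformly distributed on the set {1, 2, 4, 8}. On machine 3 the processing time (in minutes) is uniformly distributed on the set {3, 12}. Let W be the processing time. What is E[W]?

1609/240

E[W | machine 1] = (4+8+10+13+14)/5 = 49/5.
E[W | machine 2] = (1+2+4+8)/4 = 15/4.
E[W | machine 3] = (3+12)/2 = 15/2.
By the law of total expectation,
E[W] = (1/3)·(49/5) + (5/12)·(15/4) + (1/4)·(15/2) = 1609/240.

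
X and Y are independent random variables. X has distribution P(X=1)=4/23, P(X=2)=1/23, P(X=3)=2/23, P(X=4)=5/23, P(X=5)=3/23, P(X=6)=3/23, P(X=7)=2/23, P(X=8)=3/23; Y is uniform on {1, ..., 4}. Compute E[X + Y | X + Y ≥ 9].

P(X + Y ≥ 9) = 27/92.
Summing (X+Y)·P(x,y) over outcomes with X + Y ≥ 9 gives 135/46.
E[X + Y | X + Y ≥ 9] = (135/46) / (27/92) = 10.

10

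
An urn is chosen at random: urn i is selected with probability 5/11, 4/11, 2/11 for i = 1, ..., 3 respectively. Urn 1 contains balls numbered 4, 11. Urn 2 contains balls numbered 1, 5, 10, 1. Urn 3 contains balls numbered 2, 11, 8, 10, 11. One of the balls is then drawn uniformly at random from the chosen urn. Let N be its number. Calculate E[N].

713/110

E[N | urn 1] = (4+11)/2 = 15/2.
E[N | urn 2] = (1+5+10+1)/4 = 17/4.
E[N | urn 3] = (2+11+8+10+11)/5 = 42/5.
By the law of total expectation,
E[N] = (5/11)·(15/2) + (4/11)·(17/4) + (2/11)·(42/5) = 713/110.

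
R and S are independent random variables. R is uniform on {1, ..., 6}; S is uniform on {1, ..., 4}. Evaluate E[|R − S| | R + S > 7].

2

P(R + S > 7) = 1/4.
Summing |R−S|·P(x,y) over outcomes with R + S > 7 gives 1/2.
E[|R − S| | R + S > 7] = (1/2) / (1/4) = 2.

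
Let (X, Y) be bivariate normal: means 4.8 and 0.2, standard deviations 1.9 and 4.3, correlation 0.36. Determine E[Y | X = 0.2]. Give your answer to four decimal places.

-3.5478

For a bivariate normal, E[Y | X=x] = μ_Y + ρ·(σ_Y/σ_X)·(x − μ_X).
E[Y | X=0.2] = 0.2 + (0.36)·(4.3/1.9)·(0.2 − (4.8)) = 0.2 + (0.81474)·(-4.6) = -3.5478.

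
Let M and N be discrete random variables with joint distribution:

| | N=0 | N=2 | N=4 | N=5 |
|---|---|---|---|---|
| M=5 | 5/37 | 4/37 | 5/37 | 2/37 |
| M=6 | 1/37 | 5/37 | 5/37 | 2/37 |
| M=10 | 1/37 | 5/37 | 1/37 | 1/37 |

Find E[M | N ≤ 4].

103/16

P(N ≤ 4) = 32/37.
Summing M·P(M=x,N=y) over the conditioning event gives 206/37.
E[M | N ≤ 4] = (206/37) / (32/37) = 103/16.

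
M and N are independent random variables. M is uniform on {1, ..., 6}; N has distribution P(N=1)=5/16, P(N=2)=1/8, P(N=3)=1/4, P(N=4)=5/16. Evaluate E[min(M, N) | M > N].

P(M > N) = 55/96.
Summing min(M,N)·P(x,y) over outcomes with M > N gives 39/32.
E[min(M, N) | M > N] = (39/32) / (55/96) = 117/55.

117/55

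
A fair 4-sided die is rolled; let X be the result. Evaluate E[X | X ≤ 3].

2

Given X ≤ 3, X is equally likely to be any of {1, 2, 3}.
E[X | X ≤ 3] = (1 + 2 + 3) / 3 = 2.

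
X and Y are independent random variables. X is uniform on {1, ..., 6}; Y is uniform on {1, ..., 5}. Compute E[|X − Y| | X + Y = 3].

P(X + Y = 3) = 1/15.
Summing |X−Y|·P(x,y) over outcomes with X + Y = 3 gives 1/15.
E[|X − Y| | X + Y = 3] = (1/15) / (1/15) = 1.

1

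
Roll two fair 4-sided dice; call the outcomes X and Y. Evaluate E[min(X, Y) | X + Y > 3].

P(X + Y > 3) = 13/16.
Summing min(X,Y)·P(x,y) over outcomes with X + Y > 3 gives 27/16.
E[min(X, Y) | X + Y > 3] = (27/16) / (13/16) = 27/13.

27/13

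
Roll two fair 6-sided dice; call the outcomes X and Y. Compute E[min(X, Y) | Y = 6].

Outcomes with Y = 6: (1,6), (2,6), (3,6), (4,6), (5,6), (6,6), each with probability 1/36.
E[min(X, Y) | Y = 6] = (1 + 2 + 3 + 4 + 5 + 6) / 6 = 7/2.

7/2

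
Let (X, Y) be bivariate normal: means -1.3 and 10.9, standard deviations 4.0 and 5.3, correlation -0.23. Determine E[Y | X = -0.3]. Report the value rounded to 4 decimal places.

E[Y | X=x] = μ_Y + ρ(σ_Y/σ_X)(x − μ_X) for jointly normal variables.
E[Y | X=-0.3] = 10.9 + (-0.23)·(5.3/4.0)·(-0.3 − (-1.3)) = 10.9 + (-0.30475)·(1) = 10.5953.

10.5953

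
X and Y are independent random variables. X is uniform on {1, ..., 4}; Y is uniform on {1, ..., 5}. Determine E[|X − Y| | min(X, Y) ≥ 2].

P(min(X, Y) ≥ 2) = 3/5.
Summing |X−Y|·P(x,y) over outcomes with min(X, Y) ≥ 2 gives 7/10.
E[|X − Y| | min(X, Y) ≥ 2] = (7/10) / (3/5) = 7/6.

7/6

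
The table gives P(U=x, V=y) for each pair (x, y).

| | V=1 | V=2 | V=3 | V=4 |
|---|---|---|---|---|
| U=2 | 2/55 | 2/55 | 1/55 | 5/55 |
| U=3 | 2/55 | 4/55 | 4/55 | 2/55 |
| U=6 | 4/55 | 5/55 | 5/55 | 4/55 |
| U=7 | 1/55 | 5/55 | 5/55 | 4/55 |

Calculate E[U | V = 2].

81/16

P(V = 2) = 16/55.
Σ U·P over the event = 2·(2/55) + 3·(4/55) + 6·(5/55) + 7·(5/55) = 81/55.
E[U | V = 2] = (81/55) / (16/55) = 81/16.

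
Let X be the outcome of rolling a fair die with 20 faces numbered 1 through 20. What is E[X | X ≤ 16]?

17/2

P(X ≤ 16) = 4/5.
E[X | X ≤ 16] = (34/5) / (4/5) = 17/2.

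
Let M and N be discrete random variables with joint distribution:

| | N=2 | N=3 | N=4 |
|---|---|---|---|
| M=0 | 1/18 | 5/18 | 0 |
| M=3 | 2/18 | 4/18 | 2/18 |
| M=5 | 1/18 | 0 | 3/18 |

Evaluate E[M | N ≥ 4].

21/5

P(N ≥ 4) = 5/18.
Σ M·P over the event = 3·(2/18) + 5·(3/18) = 7/6.
E[M | N ≥ 4] = (7/6) / (5/18) = 21/5.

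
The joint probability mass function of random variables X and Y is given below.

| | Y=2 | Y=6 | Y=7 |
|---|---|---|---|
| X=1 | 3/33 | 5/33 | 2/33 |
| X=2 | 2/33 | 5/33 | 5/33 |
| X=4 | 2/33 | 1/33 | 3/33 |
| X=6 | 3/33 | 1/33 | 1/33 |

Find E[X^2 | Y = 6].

77/12

P(Y = 6) = 4/11.
Σ X^2·P over the event = 1·(5/33) + 4·(5/33) + 16·(1/33) + 36·(1/33) = 7/3.
E[X^2 | Y = 6] = (7/3) / (4/11) = 77/12.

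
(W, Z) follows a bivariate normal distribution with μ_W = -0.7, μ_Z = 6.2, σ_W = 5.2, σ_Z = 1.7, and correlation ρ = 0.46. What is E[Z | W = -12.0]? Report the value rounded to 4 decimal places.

E[Z | W=x] = μ_Z + ρ(σ_Z/σ_W)(x − μ_W) for jointly normal variables.
E[Z | W=-12.0] = 6.2 + (0.46)·(1.7/5.2)·(-12.0 − (-0.7)) = 6.2 + (0.15038)·(-11.3) = 4.5007.

4.5007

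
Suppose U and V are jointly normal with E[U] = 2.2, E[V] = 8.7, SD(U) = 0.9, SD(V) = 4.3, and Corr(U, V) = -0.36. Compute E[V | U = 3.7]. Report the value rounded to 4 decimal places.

6.1200

For a bivariate normal, E[V | U=x] = μ_V + ρ·(σ_V/σ_U)·(x − μ_U).
E[V | U=3.7] = 8.7 + (-0.36)·(4.3/0.9)·(3.7 − (2.2)) = 8.7 + (-1.72)·(1.5) = 6.1200.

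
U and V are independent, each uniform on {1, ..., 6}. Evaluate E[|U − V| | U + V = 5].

Outcomes with U + V = 5: (1,4), (2,3), (3,2), (4,1), each with probability 1/36.
E[|U − V| | U + V = 5] = (3 + 1 + 1 + 3) / 4 = 2.

2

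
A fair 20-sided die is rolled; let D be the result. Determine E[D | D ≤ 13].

7

P(D ≤ 13) = 13/20.
E[D | D ≤ 13] = (91/20) / (13/20) = 7.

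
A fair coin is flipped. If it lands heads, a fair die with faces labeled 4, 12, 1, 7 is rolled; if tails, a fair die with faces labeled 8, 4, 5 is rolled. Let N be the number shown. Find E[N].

E[N | heads] = (4+12+1+7)/4 = 6.
E[N | tails] = (8+4+5)/3 = 17/3.
E[N] = (1/2)·(6) + (1/2)·(17/3) = 35/6.

35/6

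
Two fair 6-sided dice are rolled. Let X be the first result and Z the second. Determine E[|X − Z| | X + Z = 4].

4/3

Outcomes with X + Z = 4: (1,3), (2,2), (3,1), each with probability 1/36.
E[|X − Z| | X + Z = 4] = (2 + 0 + 2) / 3 = 4/3.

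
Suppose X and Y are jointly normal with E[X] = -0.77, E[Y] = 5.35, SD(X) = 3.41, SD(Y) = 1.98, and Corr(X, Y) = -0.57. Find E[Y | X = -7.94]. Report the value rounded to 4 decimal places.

The regression of Y on X has slope ρ·σ_Y/σ_X and passes through (μ_X, μ_Y).
E[Y | X=-7.94] = 5.35 + (-0.57)·(1.98/3.41)·(-7.94 − (-0.77)) = 5.35 + (-0.330968)·(-7.17) = 7.7230.

7.7230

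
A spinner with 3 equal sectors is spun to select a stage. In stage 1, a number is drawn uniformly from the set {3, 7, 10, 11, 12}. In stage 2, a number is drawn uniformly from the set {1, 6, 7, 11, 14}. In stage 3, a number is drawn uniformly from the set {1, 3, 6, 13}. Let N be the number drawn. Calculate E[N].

E[N | stage 1] = (3+7+10+11+12)/5 = 43/5.
E[N | stage 2] = (1+6+7+11+14)/5 = 39/5.
E[N | stage 3] = (1+3+6+13)/4 = 23/4.
By the law of total expectation,
E[N] = (1/3)·(43/5) + (1/3)·(39/5) + (1/3)·(23/4) = 443/60.

443/60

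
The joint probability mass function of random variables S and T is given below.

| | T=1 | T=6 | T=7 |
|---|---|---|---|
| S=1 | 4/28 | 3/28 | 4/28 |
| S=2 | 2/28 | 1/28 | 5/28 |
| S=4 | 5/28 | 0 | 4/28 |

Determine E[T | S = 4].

11/3

P(S = 4) = 9/28.
Σ T·P over the event = 1·(5/28) + 7·(4/28) = 33/28.
E[T | S = 4] = (33/28) / (9/28) = 11/3.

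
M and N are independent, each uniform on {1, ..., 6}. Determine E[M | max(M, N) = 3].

12/5

P(max(M, N) = 3) = 5/36.
Summing M·P(x,y) over outcomes with max(M, N) = 3 gives 1/3.
E[M | max(M, N) = 3] = (1/3) / (5/36) = 12/5.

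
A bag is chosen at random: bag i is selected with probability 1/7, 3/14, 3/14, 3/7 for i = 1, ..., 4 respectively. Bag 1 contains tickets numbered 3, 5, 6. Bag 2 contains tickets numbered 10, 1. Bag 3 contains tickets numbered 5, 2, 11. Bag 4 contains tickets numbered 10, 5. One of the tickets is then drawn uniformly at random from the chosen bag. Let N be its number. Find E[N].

533/84

E[N | bag 1] = (3+5+6)/3 = 14/3.
E[N | bag 2] = (10+1)/2 = 11/2.
E[N | bag 3] = (5+2+11)/3 = 6.
E[N | bag 4] = (10+5)/2 = 15/2.
By the law of total expectation,
E[N] = (1/7)·(14/3) + (3/14)·(11/2) + (3/14)·(6) + (3/7)·(15/2) = 533/84.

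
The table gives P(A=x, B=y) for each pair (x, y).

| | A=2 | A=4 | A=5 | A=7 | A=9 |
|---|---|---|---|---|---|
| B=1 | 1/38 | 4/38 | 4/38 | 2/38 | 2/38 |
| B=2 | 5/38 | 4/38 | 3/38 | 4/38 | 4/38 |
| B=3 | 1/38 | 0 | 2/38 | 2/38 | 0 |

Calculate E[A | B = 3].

P(B = 3) = 5/38.
Σ A·P over the event = 2·(1/38) + 5·(2/38) + 7·(2/38) = 13/19.
E[A | B = 3] = (13/19) / (5/38) = 26/5.

26/5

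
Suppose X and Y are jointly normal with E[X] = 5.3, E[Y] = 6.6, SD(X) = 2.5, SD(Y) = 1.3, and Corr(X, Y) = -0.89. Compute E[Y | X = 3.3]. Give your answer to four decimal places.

7.5256

The regression of Y on X has slope ρ·σ_Y/σ_X and passes through (μ_X, μ_Y).
E[Y | X=3.3] = 6.6 + (-0.89)·(1.3/2.5)·(3.3 − (5.3)) = 6.6 + (-0.4628)·(-2) = 7.5256.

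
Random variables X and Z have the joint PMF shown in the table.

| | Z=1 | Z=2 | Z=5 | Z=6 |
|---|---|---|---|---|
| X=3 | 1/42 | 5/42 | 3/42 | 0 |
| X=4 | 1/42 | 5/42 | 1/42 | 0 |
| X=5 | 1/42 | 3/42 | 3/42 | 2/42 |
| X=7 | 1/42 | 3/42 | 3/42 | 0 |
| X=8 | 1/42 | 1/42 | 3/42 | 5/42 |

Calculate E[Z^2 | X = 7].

P(X = 7) = 1/6.
Σ Z^2·P over the event = 1·(1/42) + 4·(3/42) + 25·(3/42) = 44/21.
E[Z^2 | X = 7] = (44/21) / (1/6) = 88/7.

88/7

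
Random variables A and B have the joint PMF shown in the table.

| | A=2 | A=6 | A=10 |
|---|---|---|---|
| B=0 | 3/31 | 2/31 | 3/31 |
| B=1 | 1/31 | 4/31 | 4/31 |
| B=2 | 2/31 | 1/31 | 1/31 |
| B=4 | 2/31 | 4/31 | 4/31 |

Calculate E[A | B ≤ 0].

6

P(B ≤ 0) = 8/31.
Σ A·P over the event = 2·(3/31) + 6·(2/31) + 10·(3/31) = 48/31.
E[A | B ≤ 0] = (48/31) / (8/31) = 6.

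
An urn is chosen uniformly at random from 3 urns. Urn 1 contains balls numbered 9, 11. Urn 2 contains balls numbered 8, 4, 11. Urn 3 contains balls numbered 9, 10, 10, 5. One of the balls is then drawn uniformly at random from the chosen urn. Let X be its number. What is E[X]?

E[X | urn 1] = (9+11)/2 = 10.
E[X | urn 2] = (8+4+11)/3 = 23/3.
E[X | urn 3] = (9+10+10+5)/4 = 17/2.
By the law of total expectation,
E[X] = (1/3)·(10) + (1/3)·(23/3) + (1/3)·(17/2) = 157/18.

157/18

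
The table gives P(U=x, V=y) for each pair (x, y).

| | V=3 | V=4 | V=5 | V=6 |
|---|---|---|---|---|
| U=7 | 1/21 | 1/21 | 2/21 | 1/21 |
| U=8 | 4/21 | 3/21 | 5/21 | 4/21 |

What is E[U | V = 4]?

P(V = 4) = 4/21.
Summing U·P(U=x,V=y) over the conditioning event gives 31/21.
E[U | V = 4] = (31/21) / (4/21) = 31/4.

31/4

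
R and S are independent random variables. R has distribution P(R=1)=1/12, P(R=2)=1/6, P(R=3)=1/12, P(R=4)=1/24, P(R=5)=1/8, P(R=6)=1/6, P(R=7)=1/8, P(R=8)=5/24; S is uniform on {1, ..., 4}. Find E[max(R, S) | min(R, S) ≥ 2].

P(min(R, S) ≥ 2) = 11/16.
Summing max(R,S)·P(x,y) over outcomes with min(R, S) ≥ 2 gives 23/6.
E[max(R, S) | min(R, S) ≥ 2] = (23/6) / (11/16) = 184/33.

184/33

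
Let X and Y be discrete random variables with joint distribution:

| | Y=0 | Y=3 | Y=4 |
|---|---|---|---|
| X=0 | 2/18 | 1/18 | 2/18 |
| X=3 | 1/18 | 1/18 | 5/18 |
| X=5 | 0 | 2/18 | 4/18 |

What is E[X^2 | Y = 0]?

P(Y = 0) = 1/6.
Σ X^2·P over the event = 0·(2/18) + 9·(1/18) = 1/2.
E[X^2 | Y = 0] = (1/2) / (1/6) = 3.

3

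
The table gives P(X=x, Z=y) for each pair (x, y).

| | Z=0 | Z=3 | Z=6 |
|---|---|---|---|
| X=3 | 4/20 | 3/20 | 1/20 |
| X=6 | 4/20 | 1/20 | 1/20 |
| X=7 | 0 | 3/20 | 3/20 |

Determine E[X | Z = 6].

P(Z = 6) = 1/4.
Σ X·P over the event = 3·(1/20) + 6·(1/20) + 7·(3/20) = 3/2.
E[X | Z = 6] = (3/2) / (1/4) = 6.

6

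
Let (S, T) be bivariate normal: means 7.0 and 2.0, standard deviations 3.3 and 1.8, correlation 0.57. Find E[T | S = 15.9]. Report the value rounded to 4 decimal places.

For a bivariate normal, E[T | S=x] = μ_T + ρ·(σ_T/σ_S)·(x − μ_S).
E[T | S=15.9] = 2.0 + (0.57)·(1.8/3.3)·(15.9 − (7.0)) = 2.0 + (0.31091)·(8.9) = 4.7671.

4.7671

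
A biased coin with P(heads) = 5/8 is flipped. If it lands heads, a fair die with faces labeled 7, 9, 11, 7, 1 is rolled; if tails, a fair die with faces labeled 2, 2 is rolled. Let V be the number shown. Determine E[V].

41/8

E[V | heads] = (7+9+11+7+1)/5 = 7.
E[V | tails] = (2+2)/2 = 2.
E[V] = (5/8)·(7) + (3/8)·(2) = 41/8.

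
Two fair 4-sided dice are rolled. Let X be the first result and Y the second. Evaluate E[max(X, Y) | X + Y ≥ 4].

P(X + Y ≥ 4) = 13/16.
Summing max(X,Y)·P(x,y) over outcomes with X + Y ≥ 4 gives 45/16.
E[max(X, Y) | X + Y ≥ 4] = (45/16) / (13/16) = 45/13.

45/13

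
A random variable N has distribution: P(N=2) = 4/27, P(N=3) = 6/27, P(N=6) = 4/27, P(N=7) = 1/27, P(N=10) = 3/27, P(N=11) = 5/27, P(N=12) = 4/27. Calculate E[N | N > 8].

P(N > 8) = 4/9.
Σ over the event: 10·1/9 + 11·5/27 + 12·4/27 = 133/27.
E[N | N > 8] = (133/27) / (4/9) = 133/12.

133/12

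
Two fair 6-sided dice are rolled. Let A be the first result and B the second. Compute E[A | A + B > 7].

P(A + B > 7) = 5/12.
Summing A·P(x,y) over outcomes with A + B > 7 gives 35/18.
E[A | A + B > 7] = (35/18) / (5/12) = 14/3.

14/3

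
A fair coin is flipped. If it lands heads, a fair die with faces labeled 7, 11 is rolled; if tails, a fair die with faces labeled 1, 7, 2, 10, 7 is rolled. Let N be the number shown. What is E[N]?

36/5

E[N | heads] = (7+11)/2 = 9.
E[N | tails] = (1+7+2+10+7)/5 = 27/5.
E[N] = (1/2)·(9) + (1/2)·(27/5) = 36/5.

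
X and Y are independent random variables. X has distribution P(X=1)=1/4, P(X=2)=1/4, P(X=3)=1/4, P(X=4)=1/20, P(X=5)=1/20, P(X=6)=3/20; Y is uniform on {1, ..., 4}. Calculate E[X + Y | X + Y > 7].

53/6

P(X + Y > 7) = 3/20.
Summing (X+Y)·P(x,y) over outcomes with X + Y > 7 gives 53/40.
E[X + Y | X + Y > 7] = (53/40) / (3/20) = 53/6.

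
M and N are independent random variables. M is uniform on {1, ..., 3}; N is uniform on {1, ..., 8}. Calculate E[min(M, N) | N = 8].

2

Outcomes with N = 8: (1,8), (2,8), (3,8), each with probability 1/24.
E[min(M, N) | N = 8] = (1 + 2 + 3) / 3 = 2.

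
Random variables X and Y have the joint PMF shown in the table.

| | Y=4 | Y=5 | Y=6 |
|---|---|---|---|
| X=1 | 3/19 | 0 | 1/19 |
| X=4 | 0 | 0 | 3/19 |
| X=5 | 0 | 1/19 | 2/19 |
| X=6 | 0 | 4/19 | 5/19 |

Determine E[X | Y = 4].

P(Y = 4) = 3/19.
Σ X·P over the event = 1·(3/19) = 3/19.
E[X | Y = 4] = (3/19) / (3/19) = 1.

1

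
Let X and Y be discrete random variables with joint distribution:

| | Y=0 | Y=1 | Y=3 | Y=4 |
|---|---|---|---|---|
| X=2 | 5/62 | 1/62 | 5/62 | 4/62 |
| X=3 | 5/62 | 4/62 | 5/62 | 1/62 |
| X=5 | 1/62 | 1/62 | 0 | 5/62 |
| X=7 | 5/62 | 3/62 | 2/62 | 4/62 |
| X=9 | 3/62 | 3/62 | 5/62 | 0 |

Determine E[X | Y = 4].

32/7

P(Y = 4) = 7/31.
Σ X·P over the event = 2·(4/62) + 3·(1/62) + 5·(5/62) + 7·(4/62) = 32/31.
E[X | Y = 4] = (32/31) / (7/31) = 32/7.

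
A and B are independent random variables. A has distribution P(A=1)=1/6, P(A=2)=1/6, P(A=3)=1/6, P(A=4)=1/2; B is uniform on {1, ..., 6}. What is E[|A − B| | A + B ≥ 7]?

P(A + B ≥ 7) = 1/2.
Summing |A−B|·P(x,y) over outcomes with A + B ≥ 7 gives 5/6.
E[|A − B| | A + B ≥ 7] = (5/6) / (1/2) = 5/3.

5/3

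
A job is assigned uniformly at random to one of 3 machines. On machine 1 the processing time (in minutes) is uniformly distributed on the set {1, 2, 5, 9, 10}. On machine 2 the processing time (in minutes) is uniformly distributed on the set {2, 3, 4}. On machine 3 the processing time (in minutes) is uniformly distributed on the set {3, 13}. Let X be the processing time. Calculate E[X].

E[X | machine 1] = (1+2+5+9+10)/5 = 27/5.
E[X | machine 2] = (2+3+4)/3 = 3.
E[X | machine 3] = (3+13)/2 = 8.
By the law of total expectation,
E[X] = (1/3)·(27/5) + (1/3)·(3) + (1/3)·(8) = 82/15.

82/15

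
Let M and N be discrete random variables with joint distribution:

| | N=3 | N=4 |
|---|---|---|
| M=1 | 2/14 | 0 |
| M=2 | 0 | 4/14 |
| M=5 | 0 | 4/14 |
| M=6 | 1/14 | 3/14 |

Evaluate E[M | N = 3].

8/3

P(N = 3) = 3/14.
Σ M·P over the event = 1·(2/14) + 6·(1/14) = 4/7.
E[M | N = 3] = (4/7) / (3/14) = 8/3.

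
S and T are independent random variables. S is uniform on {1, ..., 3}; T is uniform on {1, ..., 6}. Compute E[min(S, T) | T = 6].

Outcomes with T = 6: (1,6), (2,6), (3,6), each with probability 1/18.
E[min(S, T) | T = 6] = (1 + 2 + 3) / 3 = 2.

2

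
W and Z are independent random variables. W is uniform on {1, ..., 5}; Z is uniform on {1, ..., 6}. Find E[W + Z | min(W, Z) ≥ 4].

19/2

Outcomes with min(W, Z) ≥ 4: (4,4), (4,5), (4,6), (5,4), (5,5), (5,6), each with probability 1/30.
E[W + Z | min(W, Z) ≥ 4] = (8 + 9 + 10 + 9 + 10 + 11) / 6 = 19/2.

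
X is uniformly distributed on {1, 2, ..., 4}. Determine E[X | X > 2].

7/2

Given X > 2, X is equally likely to be any of {3, 4}.
E[X | X > 2] = (3 + 4) / 2 = 7/2.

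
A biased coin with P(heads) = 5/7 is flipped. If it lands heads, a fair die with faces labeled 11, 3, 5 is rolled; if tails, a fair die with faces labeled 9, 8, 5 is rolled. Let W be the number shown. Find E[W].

139/21

E[W | heads] = (11+3+5)/3 = 19/3.
E[W | tails] = (9+8+5)/3 = 22/3.
E[W] = (5/7)·(19/3) + (2/7)·(22/3) = 139/21.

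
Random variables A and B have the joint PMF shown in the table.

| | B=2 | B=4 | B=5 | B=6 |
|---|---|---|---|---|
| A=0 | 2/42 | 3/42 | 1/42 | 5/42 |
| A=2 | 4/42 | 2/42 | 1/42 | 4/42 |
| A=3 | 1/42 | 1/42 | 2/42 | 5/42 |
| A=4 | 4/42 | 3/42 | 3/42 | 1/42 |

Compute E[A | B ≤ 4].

P(B ≤ 4) = 10/21.
Σ A·P over the event = 0·(2/42) + 0·(3/42) + 2·(4/42) + 2·(2/42) + 3·(1/42) + 3·(1/42) + 4·(4/42) + 4·(3/42) = 23/21.
E[A | B ≤ 4] = (23/21) / (10/21) = 23/10.

23/10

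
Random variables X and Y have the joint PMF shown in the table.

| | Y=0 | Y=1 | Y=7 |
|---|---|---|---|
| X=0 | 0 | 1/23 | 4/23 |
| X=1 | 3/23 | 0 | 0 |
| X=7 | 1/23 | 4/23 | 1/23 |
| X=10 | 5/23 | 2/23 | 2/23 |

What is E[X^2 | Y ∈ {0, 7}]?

P(Y ∈ {0, 7}) = 16/23.
Σ X^2·P over the event = 0·(4/23) + 1·(3/23) + 49·(1/23) + 49·(1/23) + 100·(5/23) + 100·(2/23) = 801/23.
E[X^2 | Y ∈ {0, 7}] = (801/23) / (16/23) = 801/16.

801/16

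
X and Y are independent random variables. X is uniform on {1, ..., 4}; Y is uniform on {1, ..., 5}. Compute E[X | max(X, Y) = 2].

Outcomes with max(X, Y) = 2: (1,2), (2,1), (2,2), each with probability 1/20.
E[X | max(X, Y) = 2] = (1 + 2 + 2) / 3 = 5/3.

5/3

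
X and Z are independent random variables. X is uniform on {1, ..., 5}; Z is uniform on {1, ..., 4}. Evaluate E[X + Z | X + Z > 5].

Outcomes with X + Z > 5: (2,4), (3,3), (3,4), (4,2), (4,3), (4,4), (5,1), (5,2), (5,3), (5,4), each with probability 1/20.
E[X + Z | X + Z > 5] = (6 + 6 + 7 + 6 + 7 + 8 + 6 + 7 + 8 + 9) / 10 = 7.

7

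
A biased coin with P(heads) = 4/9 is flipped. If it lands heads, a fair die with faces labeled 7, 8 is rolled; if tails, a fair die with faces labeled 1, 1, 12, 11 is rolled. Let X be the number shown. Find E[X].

E[X | heads] = (7+8)/2 = 15/2.
E[X | tails] = (1+1+12+11)/4 = 25/4.
By the law of total expectation,
E[X] = (4/9)·(15/2) + (5/9)·(25/4) = 245/36.

245/36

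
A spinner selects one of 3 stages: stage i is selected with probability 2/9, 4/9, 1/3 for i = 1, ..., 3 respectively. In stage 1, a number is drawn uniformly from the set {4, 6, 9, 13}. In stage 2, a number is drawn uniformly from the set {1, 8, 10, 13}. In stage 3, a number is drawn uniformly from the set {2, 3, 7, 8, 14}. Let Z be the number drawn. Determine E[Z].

E[Z | stage 1] = (4+6+9+13)/4 = 8.
E[Z | stage 2] = (1+8+10+13)/4 = 8.
E[Z | stage 3] = (2+3+7+8+14)/5 = 34/5.
By the law of total expectation,
E[Z] = (2/9)·(8) + (4/9)·(8) + (1/3)·(34/5) = 38/5.

38/5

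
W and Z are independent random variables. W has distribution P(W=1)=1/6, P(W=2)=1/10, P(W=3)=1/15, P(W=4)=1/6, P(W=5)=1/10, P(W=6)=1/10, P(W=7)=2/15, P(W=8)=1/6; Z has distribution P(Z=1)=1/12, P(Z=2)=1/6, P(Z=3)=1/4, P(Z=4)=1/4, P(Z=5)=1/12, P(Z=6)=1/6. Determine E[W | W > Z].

P(W > Z) = 17/30.
Summing W·P(x,y) over outcomes with W > Z gives 85/24.
E[W | W > Z] = (85/24) / (17/30) = 25/4.

25/4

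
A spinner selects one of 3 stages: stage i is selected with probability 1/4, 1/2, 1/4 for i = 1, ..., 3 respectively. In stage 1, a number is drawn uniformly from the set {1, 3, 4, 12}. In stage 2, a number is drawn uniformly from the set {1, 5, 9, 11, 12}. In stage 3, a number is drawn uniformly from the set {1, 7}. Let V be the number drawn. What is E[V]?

121/20

E[V | stage 1] = (1+3+4+12)/4 = 5.
E[V | stage 2] = (1+5+9+11+12)/5 = 38/5.
E[V | stage 3] = (1+7)/2 = 4.
By the law of total expectation,
E[V] = (1/4)·(5) + (1/2)·(38/5) + (1/4)·(4) = 121/20.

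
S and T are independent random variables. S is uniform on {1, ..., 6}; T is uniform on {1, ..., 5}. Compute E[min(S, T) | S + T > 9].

14/3

Outcomes with S + T > 9: (5,5), (6,4), (6,5), each with probability 1/30.
E[min(S, T) | S + T > 9] = (5 + 4 + 5) / 3 = 14/3.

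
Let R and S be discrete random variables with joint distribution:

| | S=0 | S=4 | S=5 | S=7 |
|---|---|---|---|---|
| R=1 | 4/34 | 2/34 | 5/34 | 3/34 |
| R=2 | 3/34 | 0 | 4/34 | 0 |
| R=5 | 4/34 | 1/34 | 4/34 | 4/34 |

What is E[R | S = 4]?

7/3

P(S = 4) = 3/34.
Summing R·P(R=x,S=y) over the conditioning event gives 7/34.
E[R | S = 4] = (7/34) / (3/34) = 7/3.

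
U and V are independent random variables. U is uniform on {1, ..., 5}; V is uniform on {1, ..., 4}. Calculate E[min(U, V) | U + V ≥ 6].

27/10

P(U + V ≥ 6) = 1/2.
Summing min(U,V)·P(x,y) over outcomes with U + V ≥ 6 gives 27/20.
E[min(U, V) | U + V ≥ 6] = (27/20) / (1/2) = 27/10.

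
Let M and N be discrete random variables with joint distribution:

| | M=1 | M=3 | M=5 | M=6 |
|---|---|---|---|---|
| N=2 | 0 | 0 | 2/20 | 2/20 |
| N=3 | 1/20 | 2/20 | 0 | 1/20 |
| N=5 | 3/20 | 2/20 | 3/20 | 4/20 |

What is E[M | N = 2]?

11/2

P(N = 2) = 1/5.
Summing M·P(M=x,N=y) over the conditioning event gives 11/10.
E[M | N = 2] = (11/10) / (1/5) = 11/2.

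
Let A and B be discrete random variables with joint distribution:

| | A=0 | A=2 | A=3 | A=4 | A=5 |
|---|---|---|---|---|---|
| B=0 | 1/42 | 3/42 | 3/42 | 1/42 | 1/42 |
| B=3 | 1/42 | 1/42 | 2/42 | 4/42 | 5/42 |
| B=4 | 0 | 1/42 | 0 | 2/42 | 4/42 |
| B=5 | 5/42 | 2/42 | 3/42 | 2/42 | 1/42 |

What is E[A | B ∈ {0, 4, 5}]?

P(B ∈ {0, 4, 5}) = 29/42.
Summing A·P(A=x,B=y) over the conditioning event gives 40/21.
E[A | B ∈ {0, 4, 5}] = (40/21) / (29/42) = 80/29.

80/29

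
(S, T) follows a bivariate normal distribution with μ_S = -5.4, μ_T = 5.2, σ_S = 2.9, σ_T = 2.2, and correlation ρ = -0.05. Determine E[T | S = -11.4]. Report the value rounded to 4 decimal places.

The regression of T on S has slope ρ·σ_T/σ_S and passes through (μ_S, μ_T).
E[T | S=-11.4] = 5.2 + (-0.05)·(2.2/2.9)·(-11.4 − (-5.4)) = 5.2 + (-0.037931)·(-6) = 5.4276.

5.4276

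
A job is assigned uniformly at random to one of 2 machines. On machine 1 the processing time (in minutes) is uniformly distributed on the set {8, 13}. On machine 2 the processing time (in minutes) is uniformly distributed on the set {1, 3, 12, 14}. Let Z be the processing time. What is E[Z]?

9

E[Z | machine 1] = (8+13)/2 = 21/2.
E[Z | machine 2] = (1+3+12+14)/4 = 15/2.
E[Z] = (1/2)·(21/2) + (1/2)·(15/2) = 9.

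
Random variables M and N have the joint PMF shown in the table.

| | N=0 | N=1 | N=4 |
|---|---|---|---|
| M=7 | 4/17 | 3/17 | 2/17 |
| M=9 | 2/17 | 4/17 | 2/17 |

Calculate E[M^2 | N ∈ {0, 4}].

P(N ∈ {0, 4}) = 10/17.
Σ M^2·P over the event = 49·(4/17) + 49·(2/17) + 81·(2/17) + 81·(2/17) = 618/17.
E[M^2 | N ∈ {0, 4}] = (618/17) / (10/17) = 309/5.

309/5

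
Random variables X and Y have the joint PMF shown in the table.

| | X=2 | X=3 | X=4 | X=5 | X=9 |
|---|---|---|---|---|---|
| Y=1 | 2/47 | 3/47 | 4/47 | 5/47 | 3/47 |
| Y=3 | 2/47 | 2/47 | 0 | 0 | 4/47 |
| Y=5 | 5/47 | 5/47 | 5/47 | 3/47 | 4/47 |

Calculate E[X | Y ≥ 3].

P(Y ≥ 3) = 30/47.
Σ X·P over the event = 2·(2/47) + 2·(5/47) + 3·(2/47) + 3·(5/47) + 4·(5/47) + 5·(3/47) + 9·(4/47) + 9·(4/47) = 142/47.
E[X | Y ≥ 3] = (142/47) / (30/47) = 71/15.

71/15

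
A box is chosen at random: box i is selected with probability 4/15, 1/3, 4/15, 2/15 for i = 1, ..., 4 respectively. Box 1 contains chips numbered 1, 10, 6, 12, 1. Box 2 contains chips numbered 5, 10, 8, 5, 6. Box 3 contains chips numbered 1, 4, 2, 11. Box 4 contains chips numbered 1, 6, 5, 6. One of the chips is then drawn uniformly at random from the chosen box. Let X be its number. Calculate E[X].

17/3

E[X | box 1] = (1+10+6+12+1)/5 = 6.
E[X | box 2] = (5+10+8+5+6)/5 = 34/5.
E[X | box 3] = (1+4+2+11)/4 = 9/2.
E[X | box 4] = (1+6+5+6)/4 = 9/2.
By the law of total expectation,
E[X] = (4/15)·(6) + (1/3)·(34/5) + (4/15)·(9/2) + (2/15)·(9/2) = 17/3.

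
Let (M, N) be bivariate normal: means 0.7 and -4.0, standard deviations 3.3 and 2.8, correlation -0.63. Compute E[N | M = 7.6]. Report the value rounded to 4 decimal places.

-7.6884

The regression of N on M has slope ρ·σ_N/σ_M and passes through (μ_M, μ_N).
E[N | M=7.6] = -4.0 + (-0.63)·(2.8/3.3)·(7.6 − (0.7)) = -4.0 + (-0.53455)·(6.9) = -7.6884.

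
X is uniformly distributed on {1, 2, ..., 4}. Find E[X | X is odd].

2

Given X is odd, X is equally likely to be any of {1, 3}.
E[X | X is odd] = (1 + 3) / 2 = 2.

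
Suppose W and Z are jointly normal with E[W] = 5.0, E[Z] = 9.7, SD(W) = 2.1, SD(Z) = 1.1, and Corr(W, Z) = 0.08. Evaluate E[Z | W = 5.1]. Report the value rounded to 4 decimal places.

For a bivariate normal, E[Z | W=x] = μ_Z + ρ·(σ_Z/σ_W)·(x − μ_W).
E[Z | W=5.1] = 9.7 + (0.08)·(1.1/2.1)·(5.1 − (5.0)) = 9.7 + (0.041905)·(0.1) = 9.7042.

9.7042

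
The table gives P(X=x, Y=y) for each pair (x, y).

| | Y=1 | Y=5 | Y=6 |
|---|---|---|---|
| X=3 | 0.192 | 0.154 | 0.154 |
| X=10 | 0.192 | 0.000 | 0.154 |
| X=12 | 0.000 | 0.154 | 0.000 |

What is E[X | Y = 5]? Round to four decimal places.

7.5000

P(Y = 5) = 0.308.
Σ X·P over the event = 3·(0.154) + 12·(0.154) = 2.310.
E[X | Y = 5] = (2.310) / (0.308) = 7.5000.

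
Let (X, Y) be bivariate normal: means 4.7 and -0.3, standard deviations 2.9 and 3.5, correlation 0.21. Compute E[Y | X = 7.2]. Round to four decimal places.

0.3336

For a bivariate normal, E[Y | X=x] = μ_Y + ρ·(σ_Y/σ_X)·(x − μ_X).
E[Y | X=7.2] = -0.3 + (0.21)·(3.5/2.9)·(7.2 − (4.7)) = -0.3 + (0.25345)·(2.5) = 0.3336.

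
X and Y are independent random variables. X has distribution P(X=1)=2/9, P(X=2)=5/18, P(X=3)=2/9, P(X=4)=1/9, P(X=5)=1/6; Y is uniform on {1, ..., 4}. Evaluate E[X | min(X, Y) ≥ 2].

P(min(X, Y) ≥ 2) = 7/12.
Summing X·P(x,y) over outcomes with min(X, Y) ≥ 2 gives 15/8.
E[X | min(X, Y) ≥ 2] = (15/8) / (7/12) = 45/14.

45/14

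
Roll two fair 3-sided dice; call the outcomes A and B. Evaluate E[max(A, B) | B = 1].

Outcomes with B = 1: (1,1), (2,1), (3,1), each with probability 1/9.
E[max(A, B) | B = 1] = (1 + 2 + 3) / 3 = 2.

2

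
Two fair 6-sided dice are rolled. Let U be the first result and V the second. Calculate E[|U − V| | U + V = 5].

2

P(U + V = 5) = 1/9.
Summing |U−V|·P(x,y) over outcomes with U + V = 5 gives 2/9.
E[|U − V| | U + V = 5] = (2/9) / (1/9) = 2.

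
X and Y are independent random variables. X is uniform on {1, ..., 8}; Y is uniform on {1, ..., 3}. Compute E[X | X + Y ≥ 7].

P(X + Y ≥ 7) = 1/2.
Summing X·P(x,y) over outcomes with X + Y ≥ 7 gives 77/24.
E[X | X + Y ≥ 7] = (77/24) / (1/2) = 77/12.

77/12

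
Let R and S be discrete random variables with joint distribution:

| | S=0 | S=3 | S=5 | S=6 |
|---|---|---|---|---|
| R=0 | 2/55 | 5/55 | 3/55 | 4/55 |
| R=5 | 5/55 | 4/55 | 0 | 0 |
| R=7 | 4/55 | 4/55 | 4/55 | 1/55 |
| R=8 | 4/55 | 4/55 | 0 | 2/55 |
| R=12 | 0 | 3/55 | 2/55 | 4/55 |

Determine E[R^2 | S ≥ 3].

2221/40

P(S ≥ 3) = 8/11.
Summing R^2·P(R=x,S=y) over the conditioning event gives 2221/55.
E[R^2 | S ≥ 3] = (2221/55) / (8/11) = 2221/40.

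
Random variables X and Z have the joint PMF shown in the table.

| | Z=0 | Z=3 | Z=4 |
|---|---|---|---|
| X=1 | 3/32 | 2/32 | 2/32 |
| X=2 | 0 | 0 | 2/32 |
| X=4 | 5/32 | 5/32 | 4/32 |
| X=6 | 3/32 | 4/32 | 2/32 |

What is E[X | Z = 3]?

P(Z = 3) = 11/32.
Summing X·P(X=x,Z=y) over the conditioning event gives 23/16.
E[X | Z = 3] = (23/16) / (11/32) = 46/11.

46/11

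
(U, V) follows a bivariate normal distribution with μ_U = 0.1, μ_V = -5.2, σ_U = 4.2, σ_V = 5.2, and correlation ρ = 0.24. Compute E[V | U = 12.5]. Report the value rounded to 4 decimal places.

The regression of V on U has slope ρ·σ_V/σ_U and passes through (μ_U, μ_V).
E[V | U=12.5] = -5.2 + (0.24)·(5.2/4.2)·(12.5 − (0.1)) = -5.2 + (0.297143)·(12.4) = -1.5154.

-1.5154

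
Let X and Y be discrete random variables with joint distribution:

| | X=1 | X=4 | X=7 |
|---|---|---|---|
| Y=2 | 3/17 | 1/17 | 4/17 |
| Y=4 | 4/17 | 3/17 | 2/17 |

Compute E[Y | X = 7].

8/3

P(X = 7) = 6/17.
Σ Y·P over the event = 2·(4/17) + 4·(2/17) = 16/17.
E[Y | X = 7] = (16/17) / (6/17) = 8/3.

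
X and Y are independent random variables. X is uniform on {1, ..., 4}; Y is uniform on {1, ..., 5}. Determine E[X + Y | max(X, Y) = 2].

10/3

Outcomes with max(X, Y) = 2: (1,2), (2,1), (2,2), each with probability 1/20.
E[X + Y | max(X, Y) = 2] = (3 + 3 + 4) / 3 = 10/3.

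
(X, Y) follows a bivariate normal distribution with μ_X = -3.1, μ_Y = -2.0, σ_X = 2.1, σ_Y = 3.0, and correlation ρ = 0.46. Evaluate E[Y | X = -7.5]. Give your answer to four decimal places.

For a bivariate normal, E[Y | X=x] = μ_Y + ρ·(σ_Y/σ_X)·(x − μ_X).
E[Y | X=-7.5] = -2.0 + (0.46)·(3.0/2.1)·(-7.5 − (-3.1)) = -2.0 + (0.65714)·(-4.4) = -4.8914.

-4.8914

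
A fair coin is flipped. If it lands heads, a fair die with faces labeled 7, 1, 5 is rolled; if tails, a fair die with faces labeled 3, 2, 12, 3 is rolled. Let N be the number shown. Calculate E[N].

14/3

E[N | heads] = (7+1+5)/3 = 13/3.
E[N | tails] = (3+2+12+3)/4 = 5.
By the law of total expectation,
E[N] = (1/2)·(13/3) + (1/2)·(5) = 14/3.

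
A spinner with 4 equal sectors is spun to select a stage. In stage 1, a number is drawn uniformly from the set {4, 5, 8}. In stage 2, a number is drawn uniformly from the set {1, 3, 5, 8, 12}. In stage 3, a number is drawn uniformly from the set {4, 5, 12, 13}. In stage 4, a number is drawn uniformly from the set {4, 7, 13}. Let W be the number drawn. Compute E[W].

E[W | stage 1] = (4+5+8)/3 = 17/3.
E[W | stage 2] = (1+3+5+8+12)/5 = 29/5.
E[W | stage 3] = (4+5+12+13)/4 = 17/2.
E[W | stage 4] = (4+7+13)/3 = 8.
E[W] = (1/4)·(17/3) + (1/4)·(29/5) + (1/4)·(17/2) + (1/4)·(8) = 839/120.

839/120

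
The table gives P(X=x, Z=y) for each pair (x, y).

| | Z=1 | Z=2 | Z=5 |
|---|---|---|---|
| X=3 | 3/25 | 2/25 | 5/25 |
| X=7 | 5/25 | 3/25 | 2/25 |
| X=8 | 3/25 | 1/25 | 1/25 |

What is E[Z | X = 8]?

P(X = 8) = 1/5.
Summing Z·P(X=x,Z=y) over the conditioning event gives 2/5.
E[Z | X = 8] = (2/5) / (1/5) = 2.

2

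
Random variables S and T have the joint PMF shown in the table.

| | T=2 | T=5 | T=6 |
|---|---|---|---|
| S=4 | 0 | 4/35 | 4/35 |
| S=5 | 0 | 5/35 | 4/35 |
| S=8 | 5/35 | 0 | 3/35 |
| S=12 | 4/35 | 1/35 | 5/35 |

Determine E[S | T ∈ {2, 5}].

141/19

P(T ∈ {2, 5}) = 19/35.
Summing S·P(S=x,T=y) over the conditioning event gives 141/35.
E[S | T ∈ {2, 5}] = (141/35) / (19/35) = 141/19.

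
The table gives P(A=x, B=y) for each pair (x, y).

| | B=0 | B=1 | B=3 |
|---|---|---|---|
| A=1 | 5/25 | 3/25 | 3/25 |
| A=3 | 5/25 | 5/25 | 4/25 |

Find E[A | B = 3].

P(B = 3) = 7/25.
Summing A·P(A=x,B=y) over the conditioning event gives 3/5.
E[A | B = 3] = (3/5) / (7/25) = 15/7.

15/7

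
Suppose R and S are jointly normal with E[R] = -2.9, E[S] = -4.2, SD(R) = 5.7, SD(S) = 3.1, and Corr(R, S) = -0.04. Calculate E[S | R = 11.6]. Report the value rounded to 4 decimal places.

For a bivariate normal, E[S | R=x] = μ_S + ρ·(σ_S/σ_R)·(x − μ_R).
E[S | R=11.6] = -4.2 + (-0.04)·(3.1/5.7)·(11.6 − (-2.9)) = -4.2 + (-0.021754)·(14.5) = -4.5154.

-4.5154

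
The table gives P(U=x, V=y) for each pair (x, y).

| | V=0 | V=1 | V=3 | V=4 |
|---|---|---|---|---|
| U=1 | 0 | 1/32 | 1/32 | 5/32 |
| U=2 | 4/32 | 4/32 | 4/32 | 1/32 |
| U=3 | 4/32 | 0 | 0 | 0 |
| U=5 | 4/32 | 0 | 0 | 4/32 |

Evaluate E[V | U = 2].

P(U = 2) = 13/32.
Σ V·P over the event = 0·(4/32) + 1·(4/32) + 3·(4/32) + 4·(1/32) = 5/8.
E[V | U = 2] = (5/8) / (13/32) = 20/13.

20/13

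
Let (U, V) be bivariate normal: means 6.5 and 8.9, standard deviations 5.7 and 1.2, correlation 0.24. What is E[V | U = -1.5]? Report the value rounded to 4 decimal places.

8.4958

For a bivariate normal, E[V | U=x] = μ_V + ρ·(σ_V/σ_U)·(x − μ_U).
E[V | U=-1.5] = 8.9 + (0.24)·(1.2/5.7)·(-1.5 − (6.5)) = 8.9 + (0.050526)·(-8) = 8.4958.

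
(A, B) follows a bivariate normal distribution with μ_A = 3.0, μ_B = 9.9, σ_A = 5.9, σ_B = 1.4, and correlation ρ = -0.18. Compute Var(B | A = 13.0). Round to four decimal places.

1.8965

Var(B | A=x) = (1 − ρ²)·σ_B².
Var(B | A=13.0) = (1.4)²·(1 − (-0.18)²) = 1.96·0.9676 = 1.8965.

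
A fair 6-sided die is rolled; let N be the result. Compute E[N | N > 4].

11/2

Given N > 4, N is equally likely to be any of {5, 6}.
E[N | N > 4] = (5 + 6) / 2 = 11/2.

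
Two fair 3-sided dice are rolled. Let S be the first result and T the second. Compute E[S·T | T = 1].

2

Outcomes with T = 1: (1,1), (2,1), (3,1), each with probability 1/9.
E[S·T | T = 1] = (1 + 2 + 3) / 3 = 2.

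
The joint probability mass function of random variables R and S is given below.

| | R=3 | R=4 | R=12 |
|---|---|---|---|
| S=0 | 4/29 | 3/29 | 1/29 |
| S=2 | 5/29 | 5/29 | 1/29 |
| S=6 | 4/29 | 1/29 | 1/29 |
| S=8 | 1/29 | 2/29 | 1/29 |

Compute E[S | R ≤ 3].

P(R ≤ 3) = 14/29.
Σ S·P over the event = 0·(4/29) + 2·(5/29) + 6·(4/29) + 8·(1/29) = 42/29.
E[S | R ≤ 3] = (42/29) / (14/29) = 3.

3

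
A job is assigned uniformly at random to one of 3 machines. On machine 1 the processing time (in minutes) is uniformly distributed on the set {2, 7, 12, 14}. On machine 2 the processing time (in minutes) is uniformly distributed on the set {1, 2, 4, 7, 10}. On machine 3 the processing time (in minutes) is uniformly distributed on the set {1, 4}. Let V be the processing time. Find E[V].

107/20

E[V | machine 1] = (2+7+12+14)/4 = 35/4.
E[V | machine 2] = (1+2+4+7+10)/5 = 24/5.
E[V | machine 3] = (1+4)/2 = 5/2.
By the law of total expectation,
E[V] = (1/3)·(35/4) + (1/3)·(24/5) + (1/3)·(5/2) = 107/20.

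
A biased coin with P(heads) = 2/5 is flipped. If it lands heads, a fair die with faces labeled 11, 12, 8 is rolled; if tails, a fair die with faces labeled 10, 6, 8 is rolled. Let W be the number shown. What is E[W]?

E[W | heads] = (11+12+8)/3 = 31/3.
E[W | tails] = (10+6+8)/3 = 8.
E[W] = (2/5)·(31/3) + (3/5)·(8) = 134/15.

134/15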